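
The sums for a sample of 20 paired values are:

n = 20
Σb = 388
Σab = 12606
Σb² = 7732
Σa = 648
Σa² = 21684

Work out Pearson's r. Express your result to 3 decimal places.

0.093

r = (nΣab − ΣaΣb) / √[(nΣa² − (Σa)²)(nΣb² − (Σb)²)]
Numerator: 20×12606 − 648×388 = 696
Denominator: √[(433680 − 419904)(154640 − 150544)] = √[13776 × 4096] = 7511.7572
r = 696 / 7511.7572 ≈ 0.093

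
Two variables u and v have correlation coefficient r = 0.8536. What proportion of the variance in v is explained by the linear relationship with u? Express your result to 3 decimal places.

r² = (0.8536)² = 0.729

0.729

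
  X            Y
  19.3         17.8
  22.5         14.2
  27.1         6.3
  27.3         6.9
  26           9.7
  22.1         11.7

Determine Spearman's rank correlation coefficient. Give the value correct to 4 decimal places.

-0.8857

Rank X: 1, 3, 5, 6, 4, 2
Rank Y: 6, 5, 1, 2, 3, 4
d = rank(X) − rank(Y): -5, -2, 4, 4, 1, -2; Σd² = 66
ρ = 1 − 6Σd² / [n(n²−1)] = 1 − 6×66 / (6×35) = 1 − 396/210 ≈ -0.8857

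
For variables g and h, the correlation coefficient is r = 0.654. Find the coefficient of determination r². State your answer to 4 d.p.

0.4277

r² = (0.654)² = 0.4277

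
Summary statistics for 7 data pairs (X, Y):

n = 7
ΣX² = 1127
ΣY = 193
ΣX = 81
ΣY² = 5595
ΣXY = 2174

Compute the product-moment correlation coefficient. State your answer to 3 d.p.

-0.260

r = (nΣXY − ΣXΣY) / √[(nΣX² − (ΣX)²)(nΣY² − (ΣY)²)]
Numerator: 7×2174 − 81×193 = -415
Denominator: √[(7889 − 6561)(39165 − 37249)] = √[1328 × 1916] = 1595.1326
r = -415 / 1595.1326 ≈ -0.260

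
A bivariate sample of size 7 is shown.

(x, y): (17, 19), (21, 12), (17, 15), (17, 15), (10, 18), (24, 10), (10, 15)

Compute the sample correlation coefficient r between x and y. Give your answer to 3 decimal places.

-0.701

n = 7, Σx = 116, Σy = 104, Σx² = 2084, Σy² = 1604, Σxy = 1655
nΣxy − ΣxΣy = 11585 − 12064 = -479
nΣx² − (Σx)² = 14588 − 13456 = 1132; nΣy² − (Σy)² = 11228 − 10816 = 412
r = -479 / √(1132 × 412) = -479 / 682.9231 ≈ -0.701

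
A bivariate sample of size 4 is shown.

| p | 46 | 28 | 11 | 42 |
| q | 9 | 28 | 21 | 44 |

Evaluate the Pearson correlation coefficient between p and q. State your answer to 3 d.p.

n = 4, Σp = 127, Σq = 102, Σp² = 4785, Σq² = 3242, Σpq = 3277
nΣpq − ΣpΣq = 13108 − 12954 = 154
nΣp² − (Σp)² = 19140 − 16129 = 3011; nΣq² − (Σq)² = 12968 − 10404 = 2564
r = 154 / √(3011 × 2564) = 154 / 2778.5255 ≈ 0.055

0.055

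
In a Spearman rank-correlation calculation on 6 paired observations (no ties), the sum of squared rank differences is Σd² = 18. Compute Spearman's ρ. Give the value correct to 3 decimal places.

ρ = 1 − 6Σd² / [n(n²−1)] = 1 − 6×18 / (6×35)
  = 1 − 108/210 = 1 − 0.5143 ≈ 0.486

0.486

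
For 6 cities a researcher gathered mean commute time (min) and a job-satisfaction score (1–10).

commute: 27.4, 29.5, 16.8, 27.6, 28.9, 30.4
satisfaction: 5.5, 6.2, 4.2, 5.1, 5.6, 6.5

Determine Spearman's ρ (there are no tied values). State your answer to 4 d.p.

0.9429

Rank commute: 2, 5, 1, 3, 4, 6
Rank satisfaction: 3, 5, 1, 2, 4, 6
d = rank(commute) − rank(satisfaction): -1, 0, 0, 1, 0, 0; Σd² = 2
ρ = 1 − 6Σd² / [n(n²−1)] = 1 − 6×2 / (6×35) = 1 − 12/210 ≈ 0.9429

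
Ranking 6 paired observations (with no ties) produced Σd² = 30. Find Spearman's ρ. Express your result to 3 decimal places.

ρ = 1 − 6Σd² / [n(n²−1)] = 1 − 6×30 / (6×35)
  = 1 − 180/210 = 1 − 0.8571 ≈ 0.143

0.143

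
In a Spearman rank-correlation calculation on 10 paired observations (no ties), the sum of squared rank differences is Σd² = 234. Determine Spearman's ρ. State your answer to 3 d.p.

ρ = 1 − 6Σd² / [n(n²−1)] = 1 − 6×234 / (10×99)
  = 1 − 1404/990 = 1 − 1.4182 ≈ -0.418

-0.418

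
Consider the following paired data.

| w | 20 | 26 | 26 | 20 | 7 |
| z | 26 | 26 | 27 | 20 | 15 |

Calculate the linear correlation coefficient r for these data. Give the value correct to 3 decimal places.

0.909

n = 5, Σw = 99, Σz = 114, Σw² = 2201, Σz² = 2706, Σwz = 2403
nΣwz − ΣwΣz = 12015 − 11286 = 729
nΣw² − (Σw)² = 11005 − 9801 = 1204; nΣz² − (Σz)² = 13530 − 12996 = 534
r = 729 / √(1204 × 534) = 729 / 801.8329 ≈ 0.909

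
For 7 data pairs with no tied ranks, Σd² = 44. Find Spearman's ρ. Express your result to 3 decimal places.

ρ = 1 − 6Σd² / [n(n²−1)] = 1 − 6×44 / (7×48)
  = 1 − 264/336 = 1 − 0.7857 ≈ 0.214

0.214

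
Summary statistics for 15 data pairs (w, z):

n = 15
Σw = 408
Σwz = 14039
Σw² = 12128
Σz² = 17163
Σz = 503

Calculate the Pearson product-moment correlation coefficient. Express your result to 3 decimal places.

0.647

r = (nΣwz − ΣwΣz) / √[(nΣw² − (Σw)²)(nΣz² − (Σz)²)]
Numerator: 15×14039 − 408×503 = 5361
Denominator: √[(181920 − 166464)(257445 − 253009)] = √[15456 × 4436] = 8280.2667
r = 5361 / 8280.2667 ≈ 0.647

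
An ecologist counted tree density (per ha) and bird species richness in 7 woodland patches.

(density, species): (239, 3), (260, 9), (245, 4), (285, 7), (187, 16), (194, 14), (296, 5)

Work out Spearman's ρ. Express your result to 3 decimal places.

-0.429

Rank density: 3, 5, 4, 6, 1, 2, 7
Rank species: 1, 5, 2, 4, 7, 6, 3
d = rank(density) − rank(species): 2, 0, 2, 2, -6, -4, 4; Σd² = 80
ρ = 1 − 6Σd² / [n(n²−1)] = 1 − 6×80 / (7×48) = 1 − 480/336 ≈ -0.429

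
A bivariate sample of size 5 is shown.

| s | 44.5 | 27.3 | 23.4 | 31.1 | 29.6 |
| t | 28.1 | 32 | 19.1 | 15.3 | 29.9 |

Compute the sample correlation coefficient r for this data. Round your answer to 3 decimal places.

0.228

n = 5, Σs = 155.9, Σt = 124.4, Σs² = 5116.47, Σt² = 3306.52, Σst = 3931.86
nΣst − ΣsΣt = 19659.3 − 19393.96 = 265.34
nΣs² − (Σs)² = 25582.35 − 24304.81 = 1277.54; nΣt² − (Σt)² = 16532.6 − 15475.36 = 1057.24
r = 265.34 / √(1277.54 × 1057.24) = 265.34 / 1162.1817 ≈ 0.228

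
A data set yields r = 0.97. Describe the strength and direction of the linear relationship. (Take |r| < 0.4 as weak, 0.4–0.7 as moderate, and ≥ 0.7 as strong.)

strong positive

r = 0.97 > 0 so the relationship is positive.
|r| = 0.97, which falls in the strong range.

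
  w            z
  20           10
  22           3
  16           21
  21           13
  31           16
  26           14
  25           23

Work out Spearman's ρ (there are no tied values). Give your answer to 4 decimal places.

0.1786

Rank w: 2, 4, 1, 3, 7, 6, 5
Rank z: 2, 1, 6, 3, 5, 4, 7
d = rank(w) − rank(z): 0, 3, -5, 0, 2, 2, -2; Σd² = 46
ρ = 1 − 6Σd² / [n(n²−1)] = 1 − 6×46 / (7×48) = 1 − 276/336 ≈ 0.1786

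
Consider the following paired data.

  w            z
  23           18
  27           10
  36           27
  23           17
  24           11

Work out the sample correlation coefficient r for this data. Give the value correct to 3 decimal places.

0.689

n = 5, Σw = 133, Σz = 83, Σw² = 3659, Σz² = 1563, Σwz = 2311
nΣwz − ΣwΣz = 11555 − 11039 = 516
nΣw² − (Σw)² = 18295 − 17689 = 606; nΣz² − (Σz)² = 7815 − 6889 = 926
r = 516 / √(606 × 926) = 516 / 749.1035 ≈ 0.689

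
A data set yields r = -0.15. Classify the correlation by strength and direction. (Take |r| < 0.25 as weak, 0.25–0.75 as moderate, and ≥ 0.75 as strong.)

weak negative

r = -0.15 < 0 so the relationship is negative.
|r| = 0.15, which falls in the weak range.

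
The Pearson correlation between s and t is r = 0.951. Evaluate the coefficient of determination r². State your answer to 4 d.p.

r² = (0.951)² = 0.9044

0.9044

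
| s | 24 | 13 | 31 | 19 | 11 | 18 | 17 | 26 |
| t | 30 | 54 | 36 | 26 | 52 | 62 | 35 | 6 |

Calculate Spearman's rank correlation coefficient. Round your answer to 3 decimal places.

Rank s: 6, 2, 8, 5, 1, 4, 3, 7
Rank t: 3, 7, 5, 2, 6, 8, 4, 1
d = rank(s) − rank(t): 3, -5, 3, 3, -5, -4, -1, 6; Σd² = 130
ρ = 1 − 6Σd² / [n(n²−1)] = 1 − 6×130 / (8×63) = 1 − 780/504 ≈ -0.548

-0.548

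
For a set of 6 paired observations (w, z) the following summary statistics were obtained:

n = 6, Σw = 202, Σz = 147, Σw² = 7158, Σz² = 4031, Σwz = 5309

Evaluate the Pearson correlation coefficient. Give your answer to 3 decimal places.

0.919

r = (nΣwz − ΣwΣz) / √[(nΣw² − (Σw)²)(nΣz² − (Σz)²)]
Numerator: 6×5309 − 202×147 = 2160
Denominator: √[(42948 − 40804)(24186 − 21609)] = √[2144 × 2577] = 2350.5506
r = 2160 / 2350.5506 ≈ 0.919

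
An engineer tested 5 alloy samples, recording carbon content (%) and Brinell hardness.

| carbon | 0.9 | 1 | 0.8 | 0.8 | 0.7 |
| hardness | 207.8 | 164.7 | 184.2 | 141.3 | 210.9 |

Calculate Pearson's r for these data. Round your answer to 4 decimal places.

-0.2777

n = 5, Σx = 4.2, Σy = 908.9, Σx² = 3.58, Σy² = 168681.07, Σxy = 759.75
nΣxy − ΣxΣy = 3798.75 − 3817.38 = -18.63
nΣx² − (Σx)² = 17.9 − 17.64 = 0.26; nΣy² − (Σy)² = 843405.35 − 826099.21 = 17306.14
r = -18.63 / √(0.26 × 17306.14) = -18.63 / 67.0790 ≈ -0.2777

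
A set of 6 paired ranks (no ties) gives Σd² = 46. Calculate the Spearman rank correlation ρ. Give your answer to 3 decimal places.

-0.314

ρ = 1 − 6Σd² / [n(n²−1)] = 1 − 6×46 / (6×35)
  = 1 − 276/210 = 1 − 1.3143 ≈ -0.314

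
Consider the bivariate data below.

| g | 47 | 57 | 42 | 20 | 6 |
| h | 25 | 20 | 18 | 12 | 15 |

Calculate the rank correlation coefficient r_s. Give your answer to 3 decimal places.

0.800

Rank g: 4, 5, 3, 2, 1
Rank h: 5, 4, 3, 1, 2
d = rank(g) − rank(h): -1, 1, 0, 1, -1; Σd² = 4
ρ = 1 − 6Σd² / [n(n²−1)] = 1 − 6×4 / (5×24) = 1 − 24/120 ≈ 0.800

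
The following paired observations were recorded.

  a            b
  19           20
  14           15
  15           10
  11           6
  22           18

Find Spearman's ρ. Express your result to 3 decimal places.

Rank a: 4, 2, 3, 1, 5
Rank b: 5, 3, 2, 1, 4
d = rank(a) − rank(b): -1, -1, 1, 0, 1; Σd² = 4
ρ = 1 − 6Σd² / [n(n²−1)] = 1 − 6×4 / (5×24) = 1 − 24/120 ≈ 0.800

0.800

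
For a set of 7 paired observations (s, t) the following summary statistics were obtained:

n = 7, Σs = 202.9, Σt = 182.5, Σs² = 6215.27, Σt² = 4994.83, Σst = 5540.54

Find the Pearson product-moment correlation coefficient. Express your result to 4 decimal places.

0.8912

r = (nΣst − ΣsΣt) / √[(nΣs² − (Σs)²)(nΣt² − (Σt)²)]
Numerator: 7×5540.54 − 202.9×182.5 = 1754.53
Denominator: √[(43506.89 − 41168.41)(34963.81 − 33306.25)] = √[2338.48 × 1657.56] = 1968.7994
r = 1754.53 / 1968.7994 ≈ 0.8912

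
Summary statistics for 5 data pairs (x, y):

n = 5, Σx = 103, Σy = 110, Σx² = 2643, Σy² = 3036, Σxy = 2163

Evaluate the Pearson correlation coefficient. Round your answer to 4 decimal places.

r = (nΣxy − ΣxΣy) / √[(nΣx² − (Σx)²)(nΣy² − (Σy)²)]
Numerator: 5×2163 − 103×110 = -515
Denominator: √[(13215 − 10609)(15180 − 12100)] = √[2606 × 3080] = 2833.1043
r = -515 / 2833.1043 ≈ -0.1818

-0.1818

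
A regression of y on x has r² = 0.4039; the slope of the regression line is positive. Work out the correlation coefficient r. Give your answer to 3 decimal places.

0.636

|r| = √0.4039 = 0.636
The association is positive, so r = 0.636.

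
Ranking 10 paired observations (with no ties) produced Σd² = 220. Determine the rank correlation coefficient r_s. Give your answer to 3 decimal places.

ρ = 1 − 6Σd² / [n(n²−1)] = 1 − 6×220 / (10×99)
  = 1 − 1320/990 = 1 − 1.3333 ≈ -0.333

-0.333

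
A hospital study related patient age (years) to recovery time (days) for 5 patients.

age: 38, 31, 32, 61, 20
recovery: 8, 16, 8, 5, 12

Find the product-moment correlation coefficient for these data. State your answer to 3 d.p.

-0.704

n = 5, Σx = 182, Σy = 49, Σx² = 7550, Σy² = 553, Σxy = 1601
nΣxy − ΣxΣy = 8005 − 8918 = -913
nΣx² − (Σx)² = 37750 − 33124 = 4626; nΣy² − (Σy)² = 2765 − 2401 = 364
r = -913 / √(4626 × 364) = -913 / 1297.6379 ≈ -0.704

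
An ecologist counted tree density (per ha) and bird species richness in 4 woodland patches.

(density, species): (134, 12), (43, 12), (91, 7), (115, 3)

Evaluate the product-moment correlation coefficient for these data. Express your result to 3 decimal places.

-0.291

n = 4, Σx = 383, Σy = 34, Σx² = 41311, Σy² = 346, Σxy = 3106
nΣxy − ΣxΣy = 12424 − 13022 = -598
nΣx² − (Σx)² = 165244 − 146689 = 18555; nΣy² − (Σy)² = 1384 − 1156 = 228
r = -598 / √(18555 × 228) = -598 / 2056.8277 ≈ -0.291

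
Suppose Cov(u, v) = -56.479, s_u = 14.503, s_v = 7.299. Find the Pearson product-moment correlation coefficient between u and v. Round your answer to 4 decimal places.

-0.5335

r = Cov(u,v) / (s_u · s_v) = -56.479 / (14.503 × 7.299)
  = -56.479 / 105.8574 ≈ -0.5335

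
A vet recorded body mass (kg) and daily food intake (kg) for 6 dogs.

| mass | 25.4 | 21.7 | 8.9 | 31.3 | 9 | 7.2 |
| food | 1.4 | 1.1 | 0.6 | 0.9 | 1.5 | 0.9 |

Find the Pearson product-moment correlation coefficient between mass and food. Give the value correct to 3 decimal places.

n = 6, Σx = 103.5, Σy = 6.4, Σx² = 2307.79, Σy² = 7.4, Σxy = 112.92
nΣxy − ΣxΣy = 677.52 − 662.4 = 15.12
nΣx² − (Σx)² = 13846.74 − 10712.25 = 3134.49; nΣy² − (Σy)² = 44.4 − 40.96 = 3.44
r = 15.12 / √(3134.49 × 3.44) = 15.12 / 103.8395 ≈ 0.146

0.146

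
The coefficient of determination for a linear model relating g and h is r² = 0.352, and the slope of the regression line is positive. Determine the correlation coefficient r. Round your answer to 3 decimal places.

|r| = √0.352 = 0.593
The association is positive, so r = 0.593.

0.593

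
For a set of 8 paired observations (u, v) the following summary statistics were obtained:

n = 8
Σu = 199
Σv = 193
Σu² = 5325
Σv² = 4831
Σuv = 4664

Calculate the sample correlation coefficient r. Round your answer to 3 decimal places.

-0.535

r = (nΣuv − ΣuΣv) / √[(nΣu² − (Σu)²)(nΣv² − (Σv)²)]
Numerator: 8×4664 − 199×193 = -1095
Denominator: √[(42600 − 39601)(38648 − 37249)] = √[2999 × 1399] = 2048.3166
r = -1095 / 2048.3166 ≈ -0.535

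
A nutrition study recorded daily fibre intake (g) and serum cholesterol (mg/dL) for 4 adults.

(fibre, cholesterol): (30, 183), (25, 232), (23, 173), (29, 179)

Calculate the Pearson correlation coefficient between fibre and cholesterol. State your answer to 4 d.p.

-0.2128

n = 4, Σx = 107, Σy = 767, Σx² = 2895, Σy² = 149283, Σxy = 20460
nΣxy − ΣxΣy = 81840 − 82069 = -229
nΣx² − (Σx)² = 11580 − 11449 = 131; nΣy² − (Σy)² = 597132 − 588289 = 8843
r = -229 / √(131 × 8843) = -229 / 1076.3053 ≈ -0.2128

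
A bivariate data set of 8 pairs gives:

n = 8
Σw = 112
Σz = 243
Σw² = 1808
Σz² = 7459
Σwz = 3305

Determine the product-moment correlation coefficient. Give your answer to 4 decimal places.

-0.7095

r = (nΣwz − ΣwΣz) / √[(nΣw² − (Σw)²)(nΣz² − (Σz)²)]
Numerator: 8×3305 − 112×243 = -776
Denominator: √[(14464 − 12544)(59672 − 59049)] = √[1920 × 623] = 1093.6910
r = -776 / 1093.6910 ≈ -0.7095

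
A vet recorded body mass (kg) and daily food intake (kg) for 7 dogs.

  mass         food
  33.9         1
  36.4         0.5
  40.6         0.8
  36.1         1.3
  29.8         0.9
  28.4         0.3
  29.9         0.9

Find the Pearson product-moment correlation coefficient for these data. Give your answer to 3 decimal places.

n = 7, Σx = 235.1, Σy = 5.7, Σx² = 8014.35, Σy² = 5.29, Σxy = 193.76
nΣxy − ΣxΣy = 1356.32 − 1340.07 = 16.25
nΣx² − (Σx)² = 56100.45 − 55272.01 = 828.44; nΣy² − (Σy)² = 37.03 − 32.49 = 4.54
r = 16.25 / √(828.44 × 4.54) = 16.25 / 61.3280 ≈ 0.265

0.265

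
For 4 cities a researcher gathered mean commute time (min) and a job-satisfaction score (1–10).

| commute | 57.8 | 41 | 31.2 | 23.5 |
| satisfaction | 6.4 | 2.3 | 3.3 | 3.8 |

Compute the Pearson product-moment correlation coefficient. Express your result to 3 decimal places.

0.646

n = 4, Σx = 153.5, Σy = 15.8, Σx² = 6547.53, Σy² = 71.58, Σxy = 656.48
nΣxy − ΣxΣy = 2625.92 − 2425.3 = 200.62
nΣx² − (Σx)² = 26190.12 − 23562.25 = 2627.87; nΣy² − (Σy)² = 286.32 − 249.64 = 36.68
r = 200.62 / √(2627.87 × 36.68) = 200.62 / 310.4678 ≈ 0.646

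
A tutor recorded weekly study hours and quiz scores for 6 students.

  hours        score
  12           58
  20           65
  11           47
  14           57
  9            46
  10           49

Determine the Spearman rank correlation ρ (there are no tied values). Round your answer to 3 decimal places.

Rank hours: 4, 6, 3, 5, 1, 2
Rank score: 5, 6, 2, 4, 1, 3
d = rank(hours) − rank(score): -1, 0, 1, 1, 0, -1; Σd² = 4
ρ = 1 − 6Σd² / [n(n²−1)] = 1 − 6×4 / (6×35) = 1 − 24/210 ≈ 0.886

0.886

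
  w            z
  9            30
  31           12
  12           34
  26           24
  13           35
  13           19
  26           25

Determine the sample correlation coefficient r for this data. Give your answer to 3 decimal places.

n = 7, Σw = 130, Σz = 179, Σw² = 2876, Σz² = 4987, Σwz = 3026
nΣwz − ΣwΣz = 21182 − 23270 = -2088
nΣw² − (Σw)² = 20132 − 16900 = 3232; nΣz² − (Σz)² = 34909 − 32041 = 2868
r = -2088 / √(3232 × 2868) = -2088 / 3044.5650 ≈ -0.686

-0.686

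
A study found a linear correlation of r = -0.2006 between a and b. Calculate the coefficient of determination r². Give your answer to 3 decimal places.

0.040

r² = (-0.2006)² = 0.040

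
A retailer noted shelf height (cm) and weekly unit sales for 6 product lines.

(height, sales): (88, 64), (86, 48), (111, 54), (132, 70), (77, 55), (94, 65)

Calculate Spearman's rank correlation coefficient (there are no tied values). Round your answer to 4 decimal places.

Rank height: 3, 2, 5, 6, 1, 4
Rank sales: 4, 1, 2, 6, 3, 5
d = rank(height) − rank(sales): -1, 1, 3, 0, -2, -1; Σd² = 16
ρ = 1 − 6Σd² / [n(n²−1)] = 1 − 6×16 / (6×35) = 1 − 96/210 ≈ 0.5429

0.5429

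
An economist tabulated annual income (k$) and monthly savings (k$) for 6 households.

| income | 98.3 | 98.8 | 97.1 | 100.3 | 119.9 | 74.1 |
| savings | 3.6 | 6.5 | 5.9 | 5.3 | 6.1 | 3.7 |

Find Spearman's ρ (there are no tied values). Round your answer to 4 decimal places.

Rank income: 3, 4, 2, 5, 6, 1
Rank savings: 1, 6, 4, 3, 5, 2
d = rank(income) − rank(savings): 2, -2, -2, 2, 1, -1; Σd² = 18
ρ = 1 − 6Σd² / [n(n²−1)] = 1 − 6×18 / (6×35) = 1 − 108/210 ≈ 0.4857

0.4857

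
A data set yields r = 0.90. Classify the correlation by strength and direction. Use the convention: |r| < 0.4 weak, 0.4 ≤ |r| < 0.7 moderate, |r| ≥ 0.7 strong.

r = 0.90 > 0 so the relationship is positive.
|r| = 0.90, which falls in the strong range.

strong positive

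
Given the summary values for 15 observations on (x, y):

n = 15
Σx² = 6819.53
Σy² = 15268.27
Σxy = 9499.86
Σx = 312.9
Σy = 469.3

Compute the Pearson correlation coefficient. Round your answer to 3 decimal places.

r = (nΣxy − ΣxΣy) / √[(nΣx² − (Σx)²)(nΣy² − (Σy)²)]
Numerator: 15×9499.86 − 312.9×469.3 = -4346.07
Denominator: √[(102292.95 − 97906.41)(229024.05 − 220242.49)] = √[4386.54 × 8781.56] = 6206.5018
r = -4346.07 / 6206.5018 ≈ -0.700

-0.700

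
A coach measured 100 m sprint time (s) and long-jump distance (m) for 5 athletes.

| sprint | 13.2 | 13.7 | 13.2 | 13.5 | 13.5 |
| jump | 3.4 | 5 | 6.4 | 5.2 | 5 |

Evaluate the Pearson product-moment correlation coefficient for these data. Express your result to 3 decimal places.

n = 5, Σx = 67.1, Σy = 25, Σx² = 900.67, Σy² = 129.56, Σxy = 335.56
nΣxy − ΣxΣy = 1677.8 − 1677.5 = 0.3
nΣx² − (Σx)² = 4503.35 − 4502.41 = 0.94; nΣy² − (Σy)² = 647.8 − 625 = 22.8
r = 0.3 / √(0.94 × 22.8) = 0.3 / 4.6295 ≈ 0.065

0.065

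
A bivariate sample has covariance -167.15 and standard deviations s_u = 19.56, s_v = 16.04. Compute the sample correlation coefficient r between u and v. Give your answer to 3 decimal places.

-0.533

r = Cov(u,v) / (s_u · s_v) = -167.15 / (19.56 × 16.04)
  = -167.15 / 313.7424 ≈ -0.533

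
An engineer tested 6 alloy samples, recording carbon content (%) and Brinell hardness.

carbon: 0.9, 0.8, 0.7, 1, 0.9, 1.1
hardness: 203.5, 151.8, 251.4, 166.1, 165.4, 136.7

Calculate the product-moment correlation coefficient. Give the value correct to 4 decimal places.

-0.7283

n = 6, Σx = 5.4, Σy = 1074.9, Σx² = 4.96, Σy² = 201290.71, Σxy = 945.9
nΣxy − ΣxΣy = 5675.4 − 5804.46 = -129.06
nΣx² − (Σx)² = 29.76 − 29.16 = 0.6; nΣy² − (Σy)² = 1207744.26 − 1155410.01 = 52334.25
r = -129.06 / √(0.6 × 52334.25) = -129.06 / 177.2020 ≈ -0.7283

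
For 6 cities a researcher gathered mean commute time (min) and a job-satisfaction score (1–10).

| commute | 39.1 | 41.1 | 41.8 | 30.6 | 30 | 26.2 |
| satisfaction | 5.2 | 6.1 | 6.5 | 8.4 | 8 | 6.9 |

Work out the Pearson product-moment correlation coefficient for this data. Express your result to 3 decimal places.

n = 6, Σx = 208.8, Σy = 41.1, Σx² = 7488.06, Σy² = 288.67, Σxy = 1403.55
nΣxy − ΣxΣy = 8421.3 − 8581.68 = -160.38
nΣx² − (Σx)² = 44928.36 − 43597.44 = 1330.92; nΣy² − (Σy)² = 1732.02 − 1689.21 = 42.81
r = -160.38 / √(1330.92 × 42.81) = -160.38 / 238.6979 ≈ -0.672

-0.672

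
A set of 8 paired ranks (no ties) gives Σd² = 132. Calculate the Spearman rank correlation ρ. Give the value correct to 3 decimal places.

ρ = 1 − 6Σd² / [n(n²−1)] = 1 − 6×132 / (8×63)
  = 1 − 792/504 = 1 − 1.5714 ≈ -0.571

-0.571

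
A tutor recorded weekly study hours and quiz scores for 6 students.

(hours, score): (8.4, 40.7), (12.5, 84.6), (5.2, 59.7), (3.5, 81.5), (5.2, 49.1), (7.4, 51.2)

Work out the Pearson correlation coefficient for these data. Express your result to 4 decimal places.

n = 6, Σx = 42.2, Σy = 366.8, Σx² = 347.9, Σy² = 24052.24, Σxy = 2629.27
nΣxy − ΣxΣy = 15775.62 − 15478.96 = 296.66
nΣx² − (Σx)² = 2087.4 − 1780.84 = 306.56; nΣy² − (Σy)² = 144313.44 − 134542.24 = 9771.2
r = 296.66 / √(306.56 × 9771.2) = 296.66 / 1730.7395 ≈ 0.1714

0.1714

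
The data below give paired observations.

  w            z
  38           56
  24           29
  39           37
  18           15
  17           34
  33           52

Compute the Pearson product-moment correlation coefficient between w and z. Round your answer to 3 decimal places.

0.740

n = 6, Σw = 169, Σz = 223, Σw² = 5243, Σz² = 9431, Σwz = 6831
nΣwz − ΣwΣz = 40986 − 37687 = 3299
nΣw² − (Σw)² = 31458 − 28561 = 2897; nΣz² − (Σz)² = 56586 − 49729 = 6857
r = 3299 / √(2897 × 6857) = 3299 / 4456.9865 ≈ 0.740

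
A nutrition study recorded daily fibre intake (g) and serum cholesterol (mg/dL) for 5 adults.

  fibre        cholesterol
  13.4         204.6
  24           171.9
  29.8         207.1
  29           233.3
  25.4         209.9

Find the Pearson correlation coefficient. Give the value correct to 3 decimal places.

0.285

n = 5, Σx = 121.6, Σy = 1026.8, Σx² = 3129.76, Σy² = 212788.08, Σxy = 25135.98
nΣxy − ΣxΣy = 125679.9 − 124858.88 = 821.02
nΣx² − (Σx)² = 15648.8 − 14786.56 = 862.24; nΣy² − (Σy)² = 1063940.4 − 1054318.24 = 9622.16
r = 821.02 / √(862.24 × 9622.16) = 821.02 / 2880.3839 ≈ 0.285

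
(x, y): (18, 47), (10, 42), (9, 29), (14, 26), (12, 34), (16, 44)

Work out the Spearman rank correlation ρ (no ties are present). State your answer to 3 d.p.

Rank x: 6, 2, 1, 4, 3, 5
Rank y: 6, 4, 2, 1, 3, 5
d = rank(x) − rank(y): 0, -2, -1, 3, 0, 0; Σd² = 14
ρ = 1 − 6Σd² / [n(n²−1)] = 1 − 6×14 / (6×35) = 1 − 84/210 ≈ 0.600

0.600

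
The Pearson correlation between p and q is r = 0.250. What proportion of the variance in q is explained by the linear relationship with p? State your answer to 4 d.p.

0.0625

r² = (0.250)² = 0.0625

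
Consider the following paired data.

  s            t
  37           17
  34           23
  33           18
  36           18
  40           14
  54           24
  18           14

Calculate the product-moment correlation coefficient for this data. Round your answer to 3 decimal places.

n = 7, Σs = 252, Σt = 128, Σs² = 9750, Σt² = 2434, Σst = 4761
nΣst − ΣsΣt = 33327 − 32256 = 1071
nΣs² − (Σs)² = 68250 − 63504 = 4746; nΣt² − (Σt)² = 17038 − 16384 = 654
r = 1071 / √(4746 × 654) = 1071 / 1761.7843 ≈ 0.608

0.608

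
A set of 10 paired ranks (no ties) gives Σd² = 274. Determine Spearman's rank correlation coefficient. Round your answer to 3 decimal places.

ρ = 1 − 6Σd² / [n(n²−1)] = 1 − 6×274 / (10×99)
  = 1 − 1644/990 = 1 − 1.6606 ≈ -0.661

-0.661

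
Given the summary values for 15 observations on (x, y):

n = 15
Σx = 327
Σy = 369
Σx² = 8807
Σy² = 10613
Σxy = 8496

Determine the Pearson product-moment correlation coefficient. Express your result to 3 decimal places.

0.281

r = (nΣxy − ΣxΣy) / √[(nΣx² − (Σx)²)(nΣy² − (Σy)²)]
Numerator: 15×8496 − 327×369 = 6777
Denominator: √[(132105 − 106929)(159195 − 136161)] = √[25176 × 23034] = 24081.1957
r = 6777 / 24081.1957 ≈ 0.281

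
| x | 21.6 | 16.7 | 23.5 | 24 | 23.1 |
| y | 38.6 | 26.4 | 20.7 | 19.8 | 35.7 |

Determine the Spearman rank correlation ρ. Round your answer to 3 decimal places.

-0.700

Rank x: 2, 1, 4, 5, 3
Rank y: 5, 3, 2, 1, 4
d = rank(x) − rank(y): -3, -2, 2, 4, -1; Σd² = 34
ρ = 1 − 6Σd² / [n(n²−1)] = 1 − 6×34 / (5×24) = 1 − 204/120 ≈ -0.700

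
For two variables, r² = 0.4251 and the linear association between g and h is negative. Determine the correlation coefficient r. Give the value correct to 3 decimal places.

-0.652

|r| = √0.4251 = 0.652
The association is negative, so r = −0.652.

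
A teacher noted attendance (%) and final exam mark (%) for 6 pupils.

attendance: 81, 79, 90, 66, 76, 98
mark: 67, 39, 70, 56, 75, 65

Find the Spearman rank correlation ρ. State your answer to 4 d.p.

0.1429

Rank attendance: 4, 3, 5, 1, 2, 6
Rank mark: 4, 1, 5, 2, 6, 3
d = rank(attendance) − rank(mark): 0, 2, 0, -1, -4, 3; Σd² = 30
ρ = 1 − 6Σd² / [n(n²−1)] = 1 − 6×30 / (6×35) = 1 − 180/210 ≈ 0.1429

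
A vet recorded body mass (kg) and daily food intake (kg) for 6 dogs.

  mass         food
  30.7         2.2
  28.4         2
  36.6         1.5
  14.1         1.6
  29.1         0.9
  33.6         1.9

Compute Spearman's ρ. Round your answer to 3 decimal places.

-0.086

Rank mass: 4, 2, 6, 1, 3, 5
Rank food: 6, 5, 2, 3, 1, 4
d = rank(mass) − rank(food): -2, -3, 4, -2, 2, 1; Σd² = 38
ρ = 1 − 6Σd² / [n(n²−1)] = 1 − 6×38 / (6×35) = 1 − 228/210 ≈ -0.086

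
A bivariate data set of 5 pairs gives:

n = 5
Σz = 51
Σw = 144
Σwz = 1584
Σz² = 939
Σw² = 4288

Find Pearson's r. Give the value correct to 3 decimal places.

r = (nΣwz − ΣwΣz) / √[(nΣw² − (Σw)²)(nΣz² − (Σz)²)]
Numerator: 5×1584 − 144×51 = 576
Denominator: √[(21440 − 20736)(4695 − 2601)] = √[704 × 2094] = 1214.1565
r = 576 / 1214.1565 ≈ 0.474

0.474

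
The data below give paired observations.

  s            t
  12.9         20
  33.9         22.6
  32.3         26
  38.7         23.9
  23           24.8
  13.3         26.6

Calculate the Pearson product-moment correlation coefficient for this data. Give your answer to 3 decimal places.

n = 6, Σs = 154.1, Σt = 143.9, Σs² = 4562.49, Σt² = 3480.57, Σst = 3713.05
nΣst − ΣsΣt = 22278.3 − 22174.99 = 103.31
nΣs² − (Σs)² = 27374.94 − 23746.81 = 3628.13; nΣt² − (Σt)² = 20883.42 − 20707.21 = 176.21
r = 103.31 / √(3628.13 × 176.21) = 103.31 / 799.5704 ≈ 0.129

0.129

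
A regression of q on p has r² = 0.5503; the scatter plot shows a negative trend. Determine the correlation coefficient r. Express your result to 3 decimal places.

-0.742

|r| = √0.5503 = 0.742
The association is negative, so r = −0.742.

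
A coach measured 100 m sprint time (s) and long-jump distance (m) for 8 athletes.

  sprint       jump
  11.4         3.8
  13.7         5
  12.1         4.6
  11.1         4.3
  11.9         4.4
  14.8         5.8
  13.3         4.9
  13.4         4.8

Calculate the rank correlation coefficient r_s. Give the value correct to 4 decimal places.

Rank sprint: 2, 7, 4, 1, 3, 8, 5, 6
Rank jump: 1, 7, 4, 2, 3, 8, 6, 5
d = rank(sprint) − rank(jump): 1, 0, 0, -1, 0, 0, -1, 1; Σd² = 4
ρ = 1 − 6Σd² / [n(n²−1)] = 1 − 6×4 / (8×63) = 1 − 24/504 ≈ 0.9524

0.9524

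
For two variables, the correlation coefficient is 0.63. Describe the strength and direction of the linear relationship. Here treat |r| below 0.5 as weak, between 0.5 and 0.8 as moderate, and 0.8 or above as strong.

moderate positive

r = 0.63 > 0 so the relationship is positive.
|r| = 0.63, which falls in the moderate range.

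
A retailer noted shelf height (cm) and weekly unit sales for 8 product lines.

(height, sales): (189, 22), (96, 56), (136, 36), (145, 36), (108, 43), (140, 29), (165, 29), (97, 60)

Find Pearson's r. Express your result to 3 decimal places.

n = 8, Σx = 1076, Σy = 311, Σx² = 152356, Σy² = 13343, Σxy = 38959
nΣxy − ΣxΣy = 311672 − 334636 = -22964
nΣx² − (Σx)² = 1218848 − 1157776 = 61072; nΣy² − (Σy)² = 106744 − 96721 = 10023
r = -22964 / √(61072 × 10023) = -22964 / 24741.1531 ≈ -0.928

-0.928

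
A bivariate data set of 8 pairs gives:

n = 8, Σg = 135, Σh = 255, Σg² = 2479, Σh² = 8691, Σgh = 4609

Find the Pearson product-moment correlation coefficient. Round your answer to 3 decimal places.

0.910

r = (nΣgh − ΣgΣh) / √[(nΣg² − (Σg)²)(nΣh² − (Σh)²)]
Numerator: 8×4609 − 135×255 = 2447
Denominator: √[(19832 − 18225)(69528 − 65025)] = √[1607 × 4503] = 2690.0411
r = 2447 / 2690.0411 ≈ 0.910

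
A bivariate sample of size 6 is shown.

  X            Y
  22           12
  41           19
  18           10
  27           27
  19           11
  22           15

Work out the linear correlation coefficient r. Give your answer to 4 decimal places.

n = 6, ΣX = 149, ΣY = 94, ΣX² = 4063, ΣY² = 1680, ΣXY = 2491
nΣXY − ΣXΣY = 14946 − 14006 = 940
nΣX² − (ΣX)² = 24378 − 22201 = 2177; nΣY² − (ΣY)² = 10080 − 8836 = 1244
r = 940 / √(2177 × 1244) = 940 / 1645.6573 ≈ 0.5712

0.5712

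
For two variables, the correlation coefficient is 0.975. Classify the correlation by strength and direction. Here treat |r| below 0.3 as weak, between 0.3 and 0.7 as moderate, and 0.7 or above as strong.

strong positive

r = 0.975 > 0 so the relationship is positive.
|r| = 0.975, which falls in the strong range.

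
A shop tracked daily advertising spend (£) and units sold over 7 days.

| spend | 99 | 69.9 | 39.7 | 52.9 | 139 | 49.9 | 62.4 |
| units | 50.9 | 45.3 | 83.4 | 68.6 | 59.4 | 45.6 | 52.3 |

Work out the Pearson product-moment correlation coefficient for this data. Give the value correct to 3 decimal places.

-0.265

n = 7, Σx = 512.8, Σy = 405.5, Σx² = 44766.28, Σy² = 24647.43, Σxy = 28941.05
nΣxy − ΣxΣy = 202587.35 − 207940.4 = -5353.05
nΣx² − (Σx)² = 313363.96 − 262963.84 = 50400.12; nΣy² − (Σy)² = 172532.01 − 164430.25 = 8101.76
r = -5353.05 / √(50400.12 × 8101.76) = -5353.05 / 20207.1689 ≈ -0.265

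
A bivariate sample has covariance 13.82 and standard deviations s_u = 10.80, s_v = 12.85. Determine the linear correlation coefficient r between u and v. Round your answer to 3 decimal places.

0.100

r = Cov(u,v) / (s_u · s_v) = 13.82 / (10.80 × 12.85)
  = 13.82 / 138.7800 ≈ 0.100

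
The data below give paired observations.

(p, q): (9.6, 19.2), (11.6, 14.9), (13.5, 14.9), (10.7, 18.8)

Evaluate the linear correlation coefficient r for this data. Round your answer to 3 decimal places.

n = 4, Σp = 45.4, Σq = 67.8, Σp² = 523.46, Σq² = 1166.1, Σpq = 759.47
nΣpq − ΣpΣq = 3037.88 − 3078.12 = -40.24
nΣp² − (Σp)² = 2093.84 − 2061.16 = 32.68; nΣq² − (Σq)² = 4664.4 − 4596.84 = 67.56
r = -40.24 / √(32.68 × 67.56) = -40.24 / 46.9879 ≈ -0.856

-0.856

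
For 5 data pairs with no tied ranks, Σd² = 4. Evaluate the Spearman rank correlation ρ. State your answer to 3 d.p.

0.800

ρ = 1 − 6Σd² / [n(n²−1)] = 1 − 6×4 / (5×24)
  = 1 − 24/120 = 1 − 0.2000 ≈ 0.800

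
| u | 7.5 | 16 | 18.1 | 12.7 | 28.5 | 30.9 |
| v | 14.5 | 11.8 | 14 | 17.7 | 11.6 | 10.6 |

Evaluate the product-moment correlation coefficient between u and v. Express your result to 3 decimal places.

n = 6, Σu = 113.7, Σv = 80.2, Σu² = 2568.21, Σv² = 1105.7, Σuv = 1433.88
nΣuv − ΣuΣv = 8603.28 − 9118.74 = -515.46
nΣu² − (Σu)² = 15409.26 − 12927.69 = 2481.57; nΣv² − (Σv)² = 6634.2 − 6432.04 = 202.16
r = -515.46 / √(2481.57 × 202.16) = -515.46 / 708.2896 ≈ -0.728

-0.728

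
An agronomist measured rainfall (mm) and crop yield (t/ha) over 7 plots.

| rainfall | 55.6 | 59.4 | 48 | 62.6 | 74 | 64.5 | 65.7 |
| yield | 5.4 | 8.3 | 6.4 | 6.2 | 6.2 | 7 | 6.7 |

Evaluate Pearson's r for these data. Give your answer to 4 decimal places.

n = 7, Σx = 429.8, Σy = 46.2, Σx² = 26795.22, Σy² = 309.78, Σxy = 2839.07
nΣxy − ΣxΣy = 19873.49 − 19856.76 = 16.73
nΣx² − (Σx)² = 187566.54 − 184728.04 = 2838.5; nΣy² − (Σy)² = 2168.46 − 2134.44 = 34.02
r = 16.73 / √(2838.5 × 34.02) = 16.73 / 310.7503 ≈ 0.0538

0.0538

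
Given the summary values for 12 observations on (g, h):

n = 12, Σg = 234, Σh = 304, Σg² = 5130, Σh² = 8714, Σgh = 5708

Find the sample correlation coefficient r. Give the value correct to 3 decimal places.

-0.290

r = (nΣgh − ΣgΣh) / √[(nΣg² − (Σg)²)(nΣh² − (Σh)²)]
Numerator: 12×5708 − 234×304 = -2640
Denominator: √[(61560 − 54756)(104568 − 92416)] = √[6804 × 12152] = 9092.9758
r = -2640 / 9092.9758 ≈ -0.290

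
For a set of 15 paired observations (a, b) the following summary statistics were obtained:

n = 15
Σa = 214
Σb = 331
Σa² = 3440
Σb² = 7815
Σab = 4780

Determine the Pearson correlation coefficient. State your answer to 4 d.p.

r = (nΣab − ΣaΣb) / √[(nΣa² − (Σa)²)(nΣb² − (Σb)²)]
Numerator: 15×4780 − 214×331 = 866
Denominator: √[(51600 − 45796)(117225 − 109561)] = √[5804 × 7664] = 6669.4719
r = 866 / 6669.4719 ≈ 0.1298

0.1298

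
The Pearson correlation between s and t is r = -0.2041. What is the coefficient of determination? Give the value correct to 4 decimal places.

0.0417

r² = (-0.2041)² = 0.0417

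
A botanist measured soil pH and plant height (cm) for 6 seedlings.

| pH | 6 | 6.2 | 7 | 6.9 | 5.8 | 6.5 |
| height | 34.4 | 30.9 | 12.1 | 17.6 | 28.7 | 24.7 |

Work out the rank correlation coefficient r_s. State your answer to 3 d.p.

-0.829

Rank pH: 2, 3, 6, 5, 1, 4
Rank height: 6, 5, 1, 2, 4, 3
d = rank(pH) − rank(height): -4, -2, 5, 3, -3, 1; Σd² = 64
ρ = 1 − 6Σd² / [n(n²−1)] = 1 − 6×64 / (6×35) = 1 − 384/210 ≈ -0.829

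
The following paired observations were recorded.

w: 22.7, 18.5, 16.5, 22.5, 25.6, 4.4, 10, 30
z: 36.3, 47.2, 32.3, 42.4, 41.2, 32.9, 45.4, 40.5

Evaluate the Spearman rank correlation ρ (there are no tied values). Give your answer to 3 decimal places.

0.095

Rank w: 6, 4, 3, 5, 7, 1, 2, 8
Rank z: 3, 8, 1, 6, 5, 2, 7, 4
d = rank(w) − rank(z): 3, -4, 2, -1, 2, -1, -5, 4; Σd² = 76
ρ = 1 − 6Σd² / [n(n²−1)] = 1 − 6×76 / (8×63) = 1 − 456/504 ≈ 0.095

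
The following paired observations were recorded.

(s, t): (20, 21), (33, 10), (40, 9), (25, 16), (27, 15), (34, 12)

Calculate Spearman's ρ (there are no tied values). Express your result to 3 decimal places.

Rank s: 1, 4, 6, 2, 3, 5
Rank t: 6, 2, 1, 5, 4, 3
d = rank(s) − rank(t): -5, 2, 5, -3, -1, 2; Σd² = 68
ρ = 1 − 6Σd² / [n(n²−1)] = 1 − 6×68 / (6×35) = 1 − 408/210 ≈ -0.943

-0.943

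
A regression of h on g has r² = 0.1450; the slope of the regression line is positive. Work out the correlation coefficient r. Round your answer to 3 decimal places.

0.381

|r| = √0.1450 = 0.381
The association is positive, so r = 0.381.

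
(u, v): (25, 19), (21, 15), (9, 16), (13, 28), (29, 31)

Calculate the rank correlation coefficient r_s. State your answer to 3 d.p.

Rank u: 4, 3, 1, 2, 5
Rank v: 3, 1, 2, 4, 5
d = rank(u) − rank(v): 1, 2, -1, -2, 0; Σd² = 10
ρ = 1 − 6Σd² / [n(n²−1)] = 1 − 6×10 / (5×24) = 1 − 60/120 ≈ 0.500

0.500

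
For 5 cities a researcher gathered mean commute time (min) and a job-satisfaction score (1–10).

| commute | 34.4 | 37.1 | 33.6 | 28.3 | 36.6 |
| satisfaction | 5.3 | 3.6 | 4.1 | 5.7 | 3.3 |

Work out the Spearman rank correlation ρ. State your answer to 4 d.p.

-0.8000

Rank commute: 3, 5, 2, 1, 4
Rank satisfaction: 4, 2, 3, 5, 1
d = rank(commute) − rank(satisfaction): -1, 3, -1, -4, 3; Σd² = 36
ρ = 1 − 6Σd² / [n(n²−1)] = 1 − 6×36 / (5×24) = 1 − 216/120 ≈ -0.8000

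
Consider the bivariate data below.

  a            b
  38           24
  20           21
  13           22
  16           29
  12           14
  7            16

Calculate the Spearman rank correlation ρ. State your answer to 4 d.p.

0.6571

Rank a: 6, 5, 3, 4, 2, 1
Rank b: 5, 3, 4, 6, 1, 2
d = rank(a) − rank(b): 1, 2, -1, -2, 1, -1; Σd² = 12
ρ = 1 − 6Σd² / [n(n²−1)] = 1 − 6×12 / (6×35) = 1 − 72/210 ≈ 0.6571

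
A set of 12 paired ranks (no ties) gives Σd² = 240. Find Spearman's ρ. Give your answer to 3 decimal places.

ρ = 1 − 6Σd² / [n(n²−1)] = 1 − 6×240 / (12×143)
  = 1 − 1440/1716 = 1 − 0.8392 ≈ 0.161

0.161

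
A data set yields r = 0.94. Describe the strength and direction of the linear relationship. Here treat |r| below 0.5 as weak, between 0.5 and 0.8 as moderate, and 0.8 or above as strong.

strong positive

r = 0.94 > 0 so the relationship is positive.
|r| = 0.94, which falls in the strong range.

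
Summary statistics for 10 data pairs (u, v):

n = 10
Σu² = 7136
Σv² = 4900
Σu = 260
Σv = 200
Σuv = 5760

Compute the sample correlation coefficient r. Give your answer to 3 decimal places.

0.963

r = (nΣuv − ΣuΣv) / √[(nΣu² − (Σu)²)(nΣv² − (Σv)²)]
Numerator: 10×5760 − 260×200 = 5600
Denominator: √[(71360 − 67600)(49000 − 40000)] = √[3760 × 9000] = 5817.2158
r = 5600 / 5817.2158 ≈ 0.963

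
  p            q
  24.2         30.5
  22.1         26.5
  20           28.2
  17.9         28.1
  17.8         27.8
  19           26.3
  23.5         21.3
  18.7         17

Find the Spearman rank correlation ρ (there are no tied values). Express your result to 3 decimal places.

Rank p: 8, 6, 5, 2, 1, 4, 7, 3
Rank q: 8, 4, 7, 6, 5, 3, 2, 1
d = rank(p) − rank(q): 0, 2, -2, -4, -4, 1, 5, 2; Σd² = 70
ρ = 1 − 6Σd² / [n(n²−1)] = 1 − 6×70 / (8×63) = 1 − 420/504 ≈ 0.167

0.167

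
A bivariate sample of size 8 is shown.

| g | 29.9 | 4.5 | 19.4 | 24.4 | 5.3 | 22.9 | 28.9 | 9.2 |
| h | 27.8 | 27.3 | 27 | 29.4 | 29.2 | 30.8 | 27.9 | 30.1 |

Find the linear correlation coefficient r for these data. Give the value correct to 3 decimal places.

-0.068

n = 8, Σg = 144.5, Σh = 229.5, Σg² = 3358.33, Σh² = 6597.19, Σgh = 4138.54
nΣgh − ΣgΣh = 33108.32 − 33162.75 = -54.43
nΣg² − (Σg)² = 26866.64 − 20880.25 = 5986.39; nΣh² − (Σh)² = 52777.52 − 52670.25 = 107.27
r = -54.43 / √(5986.39 × 107.27) = -54.43 / 801.3489 ≈ -0.068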